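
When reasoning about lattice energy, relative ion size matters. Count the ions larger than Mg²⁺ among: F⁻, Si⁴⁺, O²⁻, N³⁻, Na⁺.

Each ion has 10 electrons. The ranking follows nuclear charge in reverse — greater Z gives a smaller radius. Si⁴⁺ (Z=14), Mg²⁺ (Z=12), Na⁺ (Z=11), F⁻ (Z=9), O²⁻ (Z=8), N³⁻ (Z=7).
Placing each against Mg²⁺: smaller — Si⁴⁺; larger — Na⁺, F⁻, O²⁻, N³⁻. So 4 are larger.

4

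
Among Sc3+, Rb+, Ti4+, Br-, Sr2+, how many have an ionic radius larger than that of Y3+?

Tabulating Z and e⁻: Ti4+: 18 e⁻, Z=22, Sc3+: 18 e⁻, Z=21, Y3+: 36 e⁻, Z=39, Sr2+: 36 e⁻, Z=38, Rb+: 36 e⁻, Z=37, Br-: 36 e⁻, Z=35. Ti4+ < Sc3+ (both 18 e⁻, Z=22>21); Sc3+ < Y3+ (same group, 1 shell fewer); Y3+ < Sr2+ (both 36 e⁻, Z=39>38); Sr2+ < Rb+ (both 36 e⁻, Z=38>37); Rb+ < Br- (both 36 e⁻, Z=37>35).
Overall: Ti4+ < Sc3+ < Y3+ < Sr2+ < Rb+ < Br-. Y3+ has 2 below it and 3 above. So 3 are larger.

3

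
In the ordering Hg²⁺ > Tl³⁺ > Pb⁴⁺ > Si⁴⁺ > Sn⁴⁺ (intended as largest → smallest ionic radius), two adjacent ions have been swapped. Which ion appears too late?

Scanning neighbour by neighbour, only Si⁴⁺/Sn⁴⁺ violates a trend: Si⁴⁺ and Sn⁴⁺ are in one column with the same charge; the lighter period-3 ion has 2 fewer shells and is smaller. That makes Sn⁴⁺ the one sitting a position late relative to where it belongs.

Sn⁴⁺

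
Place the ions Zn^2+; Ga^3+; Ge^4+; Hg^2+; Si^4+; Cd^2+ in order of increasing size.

Si^4+ < Ge^4+ < Ga^3+ < Zn^2+ < Cd^2+ < Hg^2+

Work out protons and electrons: Si^4+ has 10 e⁻ (Z=14), Ge^4+ has 28 e⁻ (Z=32), Ga^3+ has 28 e⁻ (Z=31), Zn^2+ has 28 e⁻ (Z=30), Cd^2+ has 46 e⁻ (Z=48), Hg^2+ has 78 e⁻ (Z=80). Si^4+ < Ge^4+ (same group, period 3 vs 4); Ge^4+ < Ga^3+ (both 28 e⁻, Z=32>31); Ga^3+ < Zn^2+ (both 28 e⁻, Z=31>30); Zn^2+ < Cd^2+ (same group, period 4 vs 5); Cd^2+ < Hg^2+ (same group, period 5 vs 6).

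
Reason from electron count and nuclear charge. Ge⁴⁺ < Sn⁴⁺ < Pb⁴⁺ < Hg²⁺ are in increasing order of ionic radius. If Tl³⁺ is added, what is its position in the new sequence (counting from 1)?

Work out protons and electrons: Ge⁴⁺ has 28 e⁻ (Z=32), Sn⁴⁺ has 46 e⁻ (Z=50), Pb⁴⁺ has 78 e⁻ (Z=82), Tl³⁺ has 78 e⁻ (Z=81), Hg²⁺ has 78 e⁻ (Z=80). Ge⁴⁺ < Sn⁴⁺ (same group, period 4 vs 5); Sn⁴⁺ < Pb⁴⁺ (same group, period 5 vs 6); Pb⁴⁺ < Tl³⁺ (isoelectronic, higher Z=82 is smaller); Tl³⁺ < Hg²⁺ (isoelectronic, higher Z=81 is smaller).
Merged order: Ge⁴⁺ < Sn⁴⁺ < Pb⁴⁺ < Tl³⁺ < Hg²⁺ — Tl³⁺ is number 4.

4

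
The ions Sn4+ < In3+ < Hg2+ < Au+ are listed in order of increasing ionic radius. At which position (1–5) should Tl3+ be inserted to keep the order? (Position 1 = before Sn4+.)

Tabulating Z and e⁻: Sn4+ has 46 e⁻ (Z=50), In3+ has 46 e⁻ (Z=49), Tl3+ has 78 e⁻ (Z=81), Hg2+ has 78 e⁻ (Z=80), Au+ has 78 e⁻ (Z=79). Sn4+ < In3+ (isoelectronic, higher Z=50 is smaller); In3+ < Tl3+ (same group, 1 shell fewer); Tl3+ < Hg2+ (both 78 e⁻, Z=81>80); Hg2+ < Au+ (isoelectronic, higher Z=80 is smaller).
The complete sequence is Sn4+ < In3+ < Tl3+ < Hg2+ < Au+. Tl3+ sits at position 3.

3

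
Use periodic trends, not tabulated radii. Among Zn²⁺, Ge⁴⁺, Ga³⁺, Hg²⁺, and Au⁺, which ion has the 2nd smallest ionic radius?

Ga³⁺

First list Z and electron count for each: Ge⁴⁺ (Z=32, 28 e⁻), Ga³⁺ (Z=31, 28 e⁻), Zn²⁺ (Z=30, 28 e⁻), Hg²⁺ (Z=80, 78 e⁻), Au⁺ (Z=79, 78 e⁻). Ge⁴⁺ < Ga³⁺ (isoelectronic, higher Z=32 is smaller); Ga³⁺ < Zn²⁺ (both 28 e⁻, Z=31>30); Zn²⁺ < Hg²⁺ (same group, 2 shells fewer); Hg²⁺ < Au⁺ (isoelectronic, higher Z=80 is smaller).
So the order is Ge⁴⁺ < Ga³⁺ < Zn²⁺ < Hg²⁺ < Au⁺; the 2nd-smallest ion is Ga³⁺.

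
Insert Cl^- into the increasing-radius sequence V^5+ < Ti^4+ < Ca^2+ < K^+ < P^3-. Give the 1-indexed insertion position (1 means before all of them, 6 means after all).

These species are isoelectronic with 18 electrons. The only difference is the number of protons: V^5+ (Z=23), Ti^4+ (Z=22), Ca^2+ (Z=20), K^+ (Z=19), Cl^- (Z=17), P^3- (Z=15). The strongest nuclear pull (V^5+) gives the smallest ion.
With Cl^- included the full order is V^5+ < Ti^4+ < Ca^2+ < K^+ < Cl^- < P^3-, so it takes position 5.

5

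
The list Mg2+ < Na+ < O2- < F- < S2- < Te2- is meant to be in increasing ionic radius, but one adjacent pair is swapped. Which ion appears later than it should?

F-

Compare adjacent ions: both have 10 electrons but Z(F)=9 > Z(O)=8, so F- should be the smaller of the two — yet in this increasing list O2- sits before F-. Nothing else is reversed, so F- should move one place to the left.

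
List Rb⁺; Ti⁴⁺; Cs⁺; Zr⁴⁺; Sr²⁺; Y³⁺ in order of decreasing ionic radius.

Cs⁺ > Rb⁺ > Sr²⁺ > Y³⁺ > Zr⁴⁺ > Ti⁴⁺

First list Z and electron count for each: Ti⁴⁺ has 18 e⁻ (Z=22), Zr⁴⁺ has 36 e⁻ (Z=40), Y³⁺ has 36 e⁻ (Z=39), Sr²⁺ has 36 e⁻ (Z=38), Rb⁺ has 36 e⁻ (Z=37), Cs⁺ has 54 e⁻ (Z=55). Ti⁴⁺ < Zr⁴⁺ (same group, period 4 vs 5); Zr⁴⁺ < Y³⁺ (both 36 e⁻, Z=40>39); Y³⁺ < Sr²⁺ (isoelectronic, higher Z=39 is smaller); Sr²⁺ < Rb⁺ (isoelectronic, higher Z=38 is smaller); Rb⁺ < Cs⁺ (same group, 1 shell fewer).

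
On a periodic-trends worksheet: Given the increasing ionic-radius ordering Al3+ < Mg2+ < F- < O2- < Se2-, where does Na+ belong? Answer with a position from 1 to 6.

3

Al3+ (Z=13, 10 e⁻), Mg2+ (Z=12, 10 e⁻), Na+ (Z=11, 10 e⁻), F- (Z=9, 10 e⁻), O2- (Z=8, 10 e⁻), Se2- (Z=34, 36 e⁻). Al3+ < Mg2+ (isoelectronic, higher Z=13 is smaller); Mg2+ < Na+ (isoelectronic, higher Z=12 is smaller); Na+ < F- (isoelectronic, higher Z=11 is smaller); F- < O2- (both 10 e⁻, Z=9>8); O2- < Se2- (same group, 2 shells fewer).
Putting Na+ in gives Al3+ < Mg2+ < Na+ < F- < O2- < Se2-; it lands at slot 3.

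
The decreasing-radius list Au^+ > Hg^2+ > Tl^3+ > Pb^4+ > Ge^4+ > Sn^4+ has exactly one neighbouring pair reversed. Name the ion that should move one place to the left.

Sn^4+

Compare adjacent ions: same group and charge — period 4 sits above period 5, so Ge^4+ is smaller — yet in this decreasing list Ge^4+ sits before Sn^4+. Nothing else is reversed, so Sn^4+ should move one place to the left.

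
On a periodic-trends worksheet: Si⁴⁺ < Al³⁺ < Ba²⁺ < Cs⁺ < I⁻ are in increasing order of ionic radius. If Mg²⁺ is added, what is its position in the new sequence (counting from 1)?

Tabulating Z and e⁻: Si⁴⁺: 10 e⁻, Z=14, Al³⁺: 10 e⁻, Z=13, Mg²⁺: 10 e⁻, Z=12, Ba²⁺: 54 e⁻, Z=56, Cs⁺: 54 e⁻, Z=55, I⁻: 54 e⁻, Z=53. Si⁴⁺ < Al³⁺ (isoelectronic, higher Z=14 is smaller); Al³⁺ < Mg²⁺ (isoelectronic, higher Z=13 is smaller); Mg²⁺ < Ba²⁺ (same group, 3 shells fewer); Ba²⁺ < Cs⁺ (isoelectronic, higher Z=56 is smaller); Cs⁺ < I⁻ (both 54 e⁻, Z=55>53).
The complete sequence is Si⁴⁺ < Al³⁺ < Mg²⁺ < Ba²⁺ < Cs⁺ < I⁻. Mg²⁺ sits at position 3.

3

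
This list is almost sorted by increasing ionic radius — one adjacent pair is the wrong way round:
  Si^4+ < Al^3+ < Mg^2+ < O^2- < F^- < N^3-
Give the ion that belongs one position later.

Scanning neighbour by neighbour, only O^2-/F^- violates a trend: they are isoelectronic (10 e⁻) and F has more protons than O (9 vs 8), making F^- smaller. That makes O^2- the one sitting a position early relative to where it belongs.

O^2-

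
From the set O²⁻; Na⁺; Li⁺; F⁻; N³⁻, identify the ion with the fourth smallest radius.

O²⁻

Electron counts and nuclear charges: Li⁺ (Z=3, 2 e⁻), Na⁺ (Z=11, 10 e⁻), F⁻ (Z=9, 10 e⁻), O²⁻ (Z=8, 10 e⁻), N³⁻ (Z=7, 10 e⁻). Li⁺ < Na⁺ (same group, 1 shell fewer); Na⁺ < F⁻ (both 10 e⁻, Z=11>9); F⁻ < O²⁻ (isoelectronic, higher Z=9 is smaller); O²⁻ < N³⁻ (both 10 e⁻, Z=8>7).
Full ascending order: Li⁺ < Na⁺ < F⁻ < O²⁻ < N³⁻. Counting from the smallest, position 4 is O²⁻.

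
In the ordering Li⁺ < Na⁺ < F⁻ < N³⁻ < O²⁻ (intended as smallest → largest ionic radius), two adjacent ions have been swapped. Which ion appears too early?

Check each adjacent pair. N³⁻ and O²⁻ are reversed: they are isoelectronic (10 e⁻) and O has more protons than N (8 vs 7), making O²⁻ smaller. No other neighbouring pair contradicts the periodic trends, so N³⁻ is the ion listed too early.

N³⁻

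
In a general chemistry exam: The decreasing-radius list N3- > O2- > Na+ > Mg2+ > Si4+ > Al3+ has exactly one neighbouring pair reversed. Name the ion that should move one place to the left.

Al3+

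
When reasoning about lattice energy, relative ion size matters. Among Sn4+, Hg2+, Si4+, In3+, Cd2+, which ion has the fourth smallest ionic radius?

Cd2+

Electron counts and nuclear charges: Si4+ (Z=14, 10 e⁻), Sn4+ (Z=50, 46 e⁻), In3+ (Z=49, 46 e⁻), Cd2+ (Z=48, 46 e⁻), Hg2+ (Z=80, 78 e⁻). Si4+ < Sn4+ (same group, period 3 vs 5); Sn4+ < In3+ (both 46 e⁻, Z=50>49); In3+ < Cd2+ (isoelectronic, higher Z=49 is smaller); Cd2+ < Hg2+ (same group, period 5 vs 6).
So the order is Si4+ < Sn4+ < In3+ < Cd2+ < Hg2+; the 4th-smallest ion is Cd2+.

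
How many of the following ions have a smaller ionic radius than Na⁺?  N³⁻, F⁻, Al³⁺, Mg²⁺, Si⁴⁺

Isoelectronic series (10 e⁻ each). Size is set by nuclear charge: more protons means a smaller ion. Si⁴⁺ (Z=14), Al³⁺ (Z=13), Mg²⁺ (Z=12), Na⁺ (Z=11), F⁻ (Z=9), N³⁻ (Z=7).
Relative to Na⁺, the ions that are smaller are Si⁴⁺, Al³⁺, Mg²⁺. That's 3.

3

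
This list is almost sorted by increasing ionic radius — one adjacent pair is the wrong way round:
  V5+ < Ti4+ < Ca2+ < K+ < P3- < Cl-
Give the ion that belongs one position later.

P3-

The pair P3-, Cl- is the wrong way round — Cl- and P3- share 18 electrons; the higher nuclear charge on Cl (Z=17) contracts it more, so Cl- < P3-. All other adjacent pairs agree with periodic trends, so P3- is the misplaced ion.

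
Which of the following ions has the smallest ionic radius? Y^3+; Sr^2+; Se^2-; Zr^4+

Zr^4+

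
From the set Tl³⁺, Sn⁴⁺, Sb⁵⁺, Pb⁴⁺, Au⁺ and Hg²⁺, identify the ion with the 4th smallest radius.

Tl³⁺

Work out protons and electrons: Sb⁵⁺ (Z=51, 46 e⁻), Sn⁴⁺ (Z=50, 46 e⁻), Pb⁴⁺ (Z=82, 78 e⁻), Tl³⁺ (Z=81, 78 e⁻), Hg²⁺ (Z=80, 78 e⁻), Au⁺ (Z=79, 78 e⁻). Sb⁵⁺ < Sn⁴⁺ (isoelectronic, higher Z=51 is smaller); Sn⁴⁺ < Pb⁴⁺ (same group, period 5 vs 6); Pb⁴⁺ < Tl³⁺ (both 78 e⁻, Z=82>81); Tl³⁺ < Hg²⁺ (isoelectronic, higher Z=81 is smaller); Hg²⁺ < Au⁺ (isoelectronic, higher Z=80 is smaller).
That gives Sb⁵⁺ < Sn⁴⁺ < Pb⁴⁺ < Tl³⁺ < Hg²⁺ < Au⁺. From the smallest end, number 4 is Tl³⁺.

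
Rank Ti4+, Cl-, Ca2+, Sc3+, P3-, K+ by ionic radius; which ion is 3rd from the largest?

Each ion has 18 electrons. The ranking follows nuclear charge in reverse — greater Z gives a smaller radius. Ti4+ (Z=22), Sc3+ (Z=21), Ca2+ (Z=20), K+ (Z=19), Cl- (Z=17), P3- (Z=15).
Ordering: Ti4+ < Sc3+ < Ca2+ < K+ < Cl- < P3-. The 3rd largest is K+.

K+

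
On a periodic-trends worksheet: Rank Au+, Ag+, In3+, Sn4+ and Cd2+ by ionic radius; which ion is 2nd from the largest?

Sn4+ has 46 e⁻ (Z=50), In3+ has 46 e⁻ (Z=49), Cd2+ has 46 e⁻ (Z=48), Ag+ has 46 e⁻ (Z=47), Au+ has 78 e⁻ (Z=79). Sn4+ < In3+ (isoelectronic, higher Z=50 is smaller); In3+ < Cd2+ (isoelectronic, higher Z=49 is smaller); Cd2+ < Ag+ (both 46 e⁻, Z=48>47); Ag+ < Au+ (same group, 1 shell fewer).
That gives Sn4+ < In3+ < Cd2+ < Ag+ < Au+. From the largest end, number 2 is Ag+.

Ag+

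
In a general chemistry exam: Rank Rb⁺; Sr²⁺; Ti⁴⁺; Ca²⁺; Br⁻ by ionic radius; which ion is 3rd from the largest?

Tabulating Z and e⁻: Ti⁴⁺ (Z=22, 18 e⁻), Ca²⁺ (Z=20, 18 e⁻), Sr²⁺ (Z=38, 36 e⁻), Rb⁺ (Z=37, 36 e⁻), Br⁻ (Z=35, 36 e⁻). Ti⁴⁺ < Ca²⁺ (isoelectronic, higher Z=22 is smaller); Ca²⁺ < Sr²⁺ (same group, period 4 vs 5); Sr²⁺ < Rb⁺ (both 36 e⁻, Z=38>37); Rb⁺ < Br⁻ (both 36 e⁻, Z=37>35).
Full ascending order: Ti⁴⁺ < Ca²⁺ < Sr²⁺ < Rb⁺ < Br⁻. Counting from the largest, position 3 is Sr²⁺.

Sr²⁺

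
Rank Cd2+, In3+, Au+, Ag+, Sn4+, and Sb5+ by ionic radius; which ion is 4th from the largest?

In3+

Work out protons and electrons: Sb5+: 46 e⁻, Z=51, Sn4+: 46 e⁻, Z=50, In3+: 46 e⁻, Z=49, Cd2+: 46 e⁻, Z=48, Ag+: 46 e⁻, Z=47, Au+: 78 e⁻, Z=79. Sb5+ < Sn4+ (both 46 e⁻, Z=51>50); Sn4+ < In3+ (isoelectronic, higher Z=50 is smaller); In3+ < Cd2+ (isoelectronic, higher Z=49 is smaller); Cd2+ < Ag+ (both 46 e⁻, Z=48>47); Ag+ < Au+ (same group, 1 shell fewer).
So the order is Sb5+ < Sn4+ < In3+ < Cd2+ < Ag+ < Au+; the 4th-largest ion is In3+.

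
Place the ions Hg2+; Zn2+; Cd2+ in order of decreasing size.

These ions sit in one column with identical charge. Each step down the periodic table adds a principal shell, increasing the radius.

Hg2+ > Cd2+ > Zn2+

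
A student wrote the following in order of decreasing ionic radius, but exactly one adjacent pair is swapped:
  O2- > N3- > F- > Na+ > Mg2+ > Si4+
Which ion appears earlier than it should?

O2-

Scanning neighbour by neighbour, only O2-/N3- violates a trend: O2- and N3- share 10 electrons; the higher nuclear charge on O (Z=8) contracts it more, so O2- < N3-. That makes O2- the one sitting a position early relative to where it belongs.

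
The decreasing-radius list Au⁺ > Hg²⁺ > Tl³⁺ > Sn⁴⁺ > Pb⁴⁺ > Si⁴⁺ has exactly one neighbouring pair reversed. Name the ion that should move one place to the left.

Pb⁴⁺

Compare adjacent ions: same group and charge — period 5 sits above period 6, so Sn⁴⁺ is smaller — yet in this decreasing list Sn⁴⁺ sits before Pb⁴⁺. Nothing else is reversed, so Pb⁴⁺ should move one place to the left.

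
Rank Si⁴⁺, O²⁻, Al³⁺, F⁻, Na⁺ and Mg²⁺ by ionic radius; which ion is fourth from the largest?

Mg²⁺

Isoelectronic series (10 e⁻ each). Size is set by nuclear charge: more protons means a smaller ion. Si⁴⁺ (Z=14), Al³⁺ (Z=13), Mg²⁺ (Z=12), Na⁺ (Z=11), F⁻ (Z=9), O²⁻ (Z=8).
So the order is Si⁴⁺ < Al³⁺ < Mg²⁺ < Na⁺ < F⁻ < O²⁻; the 4th-largest ion is Mg²⁺.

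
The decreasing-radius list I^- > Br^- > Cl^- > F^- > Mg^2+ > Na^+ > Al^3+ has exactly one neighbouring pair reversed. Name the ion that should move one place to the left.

Check each adjacent pair. Mg^2+ and Na^+ are reversed: both have 10 electrons but Z(Mg)=12 > Z(Na)=11, so Mg^2+ should be the smaller of the two. No other neighbouring pair contradicts the periodic trends, so Na^+ is the ion listed too late.

Na^+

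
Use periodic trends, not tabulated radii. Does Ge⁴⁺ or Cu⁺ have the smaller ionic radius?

Ge⁴⁺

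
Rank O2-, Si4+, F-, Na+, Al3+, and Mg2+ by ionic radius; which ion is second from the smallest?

These species are isoelectronic with 10 electrons. The only difference is the number of protons: Si4+ (Z=14), Al3+ (Z=13), Mg2+ (Z=12), Na+ (Z=11), F- (Z=9), O2- (Z=8). The strongest nuclear pull (Si4+) gives the smallest ion.
Full ascending order: Si4+ < Al3+ < Mg2+ < Na+ < F- < O2-. Counting from the smallest, position 2 is Al3+.

Al3+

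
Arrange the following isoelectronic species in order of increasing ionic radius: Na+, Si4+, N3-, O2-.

Si4+ < Na+ < O2- < N3-

These species are isoelectronic with 10 electrons. The only difference is the number of protons: Si4+ (Z=14), Na+ (Z=11), O2- (Z=8), N3- (Z=7). The strongest nuclear pull (Si4+) gives the smallest ion.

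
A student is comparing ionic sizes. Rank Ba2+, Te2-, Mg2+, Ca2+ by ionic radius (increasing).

Tabulating Z and e⁻: Mg2+ (Z=12, 10 e⁻), Ca2+ (Z=20, 18 e⁻), Ba2+ (Z=56, 54 e⁻), Te2- (Z=52, 54 e⁻). Mg2+ < Ca2+ (same group, period 3 vs 4); Ca2+ < Ba2+ (same group, 2 shells fewer); Ba2+ < Te2- (both 54 e⁻, Z=56>52).

Mg2+ < Ca2+ < Ba2+ < Te2-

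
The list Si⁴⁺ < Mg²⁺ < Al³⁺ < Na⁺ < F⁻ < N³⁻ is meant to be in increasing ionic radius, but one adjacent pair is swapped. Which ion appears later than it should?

Check each adjacent pair. Mg²⁺ and Al³⁺ are reversed: Al³⁺ and Mg²⁺ share 10 electrons; the higher nuclear charge on Al (Z=13) contracts it more, so Al³⁺ < Mg²⁺. No other neighbouring pair contradicts the periodic trends, so Al³⁺ is the ion listed too late.

Al³⁺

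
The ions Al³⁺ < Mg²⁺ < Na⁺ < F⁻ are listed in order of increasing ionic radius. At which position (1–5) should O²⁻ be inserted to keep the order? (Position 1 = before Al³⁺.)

5

Isoelectronic series (10 e⁻ each). Size is set by nuclear charge: more protons means a smaller ion. Al³⁺ (Z=13), Mg²⁺ (Z=12), Na⁺ (Z=11), F⁻ (Z=9), O²⁻ (Z=8).
With O²⁻ included the full order is Al³⁺ < Mg²⁺ < Na⁺ < F⁻ < O²⁻, so it takes position 5.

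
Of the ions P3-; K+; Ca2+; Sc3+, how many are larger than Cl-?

1

These species are isoelectronic with 18 electrons. The only difference is the number of protons: Sc3+ (Z=21), Ca2+ (Z=20), K+ (Z=19), Cl- (Z=17), P3- (Z=15). The strongest nuclear pull (Sc3+) gives the smallest ion.
Overall: Sc3+ < Ca2+ < K+ < Cl- < P3-. Cl- has 3 below it and 1 above. That's 1.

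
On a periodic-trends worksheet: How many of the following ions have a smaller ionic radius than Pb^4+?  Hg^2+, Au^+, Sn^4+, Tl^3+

1

Electron counts and nuclear charges: Sn^4+ (Z=50, 46 e⁻), Pb^4+ (Z=82, 78 e⁻), Tl^3+ (Z=81, 78 e⁻), Hg^2+ (Z=80, 78 e⁻), Au^+ (Z=79, 78 e⁻). Sn^4+ < Pb^4+ (same group, 1 shell fewer); Pb^4+ < Tl^3+ (both 78 e⁻, Z=82>81); Tl^3+ < Hg^2+ (both 78 e⁻, Z=81>80); Hg^2+ < Au^+ (isoelectronic, higher Z=80 is smaller).
Overall: Sn^4+ < Pb^4+ < Tl^3+ < Hg^2+ < Au^+. Pb^4+ has 1 below it and 3 above. That's 1.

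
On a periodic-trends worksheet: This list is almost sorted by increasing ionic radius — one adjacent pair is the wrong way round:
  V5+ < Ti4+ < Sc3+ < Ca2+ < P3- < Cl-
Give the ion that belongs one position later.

Check each adjacent pair. P3- and Cl- are reversed: Cl- and P3- share 18 electrons; the higher nuclear charge on Cl (Z=17) contracts it more, so Cl- < P3-. No other neighbouring pair contradicts the periodic trends, so P3- is the ion listed too early.

P3-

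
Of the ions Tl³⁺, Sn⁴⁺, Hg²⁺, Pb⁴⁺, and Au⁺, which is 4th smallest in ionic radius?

First list Z and electron count for each: Sn⁴⁺ has 46 e⁻ (Z=50), Pb⁴⁺ has 78 e⁻ (Z=82), Tl³⁺ has 78 e⁻ (Z=81), Hg²⁺ has 78 e⁻ (Z=80), Au⁺ has 78 e⁻ (Z=79). Sn⁴⁺ < Pb⁴⁺ (same group, period 5 vs 6); Pb⁴⁺ < Tl³⁺ (both 78 e⁻, Z=82>81); Tl³⁺ < Hg²⁺ (isoelectronic, higher Z=81 is smaller); Hg²⁺ < Au⁺ (isoelectronic, higher Z=80 is smaller).
Ordering: Sn⁴⁺ < Pb⁴⁺ < Tl³⁺ < Hg²⁺ < Au⁺. The 4th smallest is Hg²⁺.

Hg²⁺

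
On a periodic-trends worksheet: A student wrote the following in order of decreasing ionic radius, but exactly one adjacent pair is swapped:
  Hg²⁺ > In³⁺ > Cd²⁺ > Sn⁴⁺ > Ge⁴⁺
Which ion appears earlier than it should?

In³⁺

Scanning neighbour by neighbour, only In³⁺/Cd²⁺ violates a trend: they are isoelectronic (46 e⁻) and In has more protons than Cd (49 vs 48), making In³⁺ smaller. That makes In³⁺ the one sitting a position early relative to where it belongs.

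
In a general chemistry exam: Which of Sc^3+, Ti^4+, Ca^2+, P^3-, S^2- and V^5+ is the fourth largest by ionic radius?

Sc^3+

Isoelectronic series (18 e⁻ each). Size is set by nuclear charge: more protons means a smaller ion. V^5+ (Z=23), Ti^4+ (Z=22), Sc^3+ (Z=21), Ca^2+ (Z=20), S^2- (Z=16), P^3- (Z=15).
So the order is V^5+ < Ti^4+ < Sc^3+ < Ca^2+ < S^2- < P^3-; the 4th-largest ion is Sc^3+.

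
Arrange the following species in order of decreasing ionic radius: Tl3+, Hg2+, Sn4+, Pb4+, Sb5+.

Hg2+ > Tl3+ > Pb4+ > Sn4+ > Sb5+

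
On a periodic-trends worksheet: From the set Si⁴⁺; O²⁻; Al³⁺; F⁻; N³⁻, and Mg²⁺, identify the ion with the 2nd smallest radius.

Al³⁺

These species are isoelectronic with 10 electrons. The only difference is the number of protons: Si⁴⁺ (Z=14), Al³⁺ (Z=13), Mg²⁺ (Z=12), F⁻ (Z=9), O²⁻ (Z=8), N³⁻ (Z=7). The strongest nuclear pull (Si⁴⁺) gives the smallest ion.
That gives Si⁴⁺ < Al³⁺ < Mg²⁺ < F⁻ < O²⁻ < N³⁻. From the smallest end, number 2 is Al³⁺.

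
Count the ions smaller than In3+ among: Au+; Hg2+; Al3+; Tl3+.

Electron counts and nuclear charges: Al3+: 10 e⁻, Z=13, In3+: 46 e⁻, Z=49, Tl3+: 78 e⁻, Z=81, Hg2+: 78 e⁻, Z=80, Au+: 78 e⁻, Z=79. Al3+ < In3+ (same group, period 3 vs 5); In3+ < Tl3+ (same group, 1 shell fewer); Tl3+ < Hg2+ (both 78 e⁻, Z=81>80); Hg2+ < Au+ (isoelectronic, higher Z=80 is smaller).
Placing each against In3+: smaller — Al3+; larger — Tl3+, Hg2+, Au+. That's 1.

1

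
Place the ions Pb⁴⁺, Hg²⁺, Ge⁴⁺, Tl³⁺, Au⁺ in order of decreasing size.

Electron counts and nuclear charges: Ge⁴⁺ (Z=32, 28 e⁻), Pb⁴⁺ (Z=82, 78 e⁻), Tl³⁺ (Z=81, 78 e⁻), Hg²⁺ (Z=80, 78 e⁻), Au⁺ (Z=79, 78 e⁻). Ge⁴⁺ < Pb⁴⁺ (same group, 2 shells fewer); Pb⁴⁺ < Tl³⁺ (both 78 e⁻, Z=82>81); Tl³⁺ < Hg²⁺ (both 78 e⁻, Z=81>80); Hg²⁺ < Au⁺ (both 78 e⁻, Z=80>79).

Au⁺ > Hg²⁺ > Tl³⁺ > Pb⁴⁺ > Ge⁴⁺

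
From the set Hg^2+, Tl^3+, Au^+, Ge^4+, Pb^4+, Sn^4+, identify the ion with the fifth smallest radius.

Hg^2+

Work out protons and electrons: Ge^4+ has 28 e⁻ (Z=32), Sn^4+ has 46 e⁻ (Z=50), Pb^4+ has 78 e⁻ (Z=82), Tl^3+ has 78 e⁻ (Z=81), Hg^2+ has 78 e⁻ (Z=80), Au^+ has 78 e⁻ (Z=79). Ge^4+ < Sn^4+ (same group, period 4 vs 5); Sn^4+ < Pb^4+ (same group, period 5 vs 6); Pb^4+ < Tl^3+ (isoelectronic, higher Z=82 is smaller); Tl^3+ < Hg^2+ (isoelectronic, higher Z=81 is smaller); Hg^2+ < Au^+ (isoelectronic, higher Z=80 is smaller).
That gives Ge^4+ < Sn^4+ < Pb^4+ < Tl^3+ < Hg^2+ < Au^+. From the smallest end, number 5 is Hg^2+.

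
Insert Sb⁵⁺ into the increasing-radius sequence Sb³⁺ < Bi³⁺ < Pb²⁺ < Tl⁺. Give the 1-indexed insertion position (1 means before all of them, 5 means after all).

1

Electron counts and nuclear charges: Sb⁵⁺ has 46 e⁻ (Z=51), Sb³⁺ has 48 e⁻ (Z=51), Bi³⁺ has 80 e⁻ (Z=83), Pb²⁺ has 80 e⁻ (Z=82), Tl⁺ has 80 e⁻ (Z=81). Sb⁵⁺ < Sb³⁺ (higher charge on the same element); Sb³⁺ < Bi³⁺ (same group, 1 shell fewer); Bi³⁺ < Pb²⁺ (both 80 e⁻, Z=83>82); Pb²⁺ < Tl⁺ (isoelectronic, higher Z=82 is smaller).
The complete sequence is Sb⁵⁺ < Sb³⁺ < Bi³⁺ < Pb²⁺ < Tl⁺. Sb⁵⁺ sits at position 1.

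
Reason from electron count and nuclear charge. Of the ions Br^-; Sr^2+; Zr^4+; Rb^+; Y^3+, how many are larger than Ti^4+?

First list Z and electron count for each: Ti^4+: 18 e⁻, Z=22, Zr^4+: 36 e⁻, Z=40, Y^3+: 36 e⁻, Z=39, Sr^2+: 36 e⁻, Z=38, Rb^+: 36 e⁻, Z=37, Br^-: 36 e⁻, Z=35. Ti^4+ < Zr^4+ (same group, 1 shell fewer); Zr^4+ < Y^3+ (both 36 e⁻, Z=40>39); Y^3+ < Sr^2+ (isoelectronic, higher Z=39 is smaller); Sr^2+ < Rb^+ (isoelectronic, higher Z=38 is smaller); Rb^+ < Br^- (both 36 e⁻, Z=37>35).
Relative to Ti^4+, the ions that are larger are Zr^4+, Y^3+, Sr^2+, Rb^+, Br^-. Count: 5.

5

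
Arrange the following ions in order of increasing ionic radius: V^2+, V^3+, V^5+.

V^5+ < V^3+ < V^2+

For a single element, ionic radius drops as positive charge rises — V^5+ < V^2+.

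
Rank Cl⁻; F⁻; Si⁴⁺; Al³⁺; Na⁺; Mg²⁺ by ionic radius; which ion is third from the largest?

Na⁺

Work out protons and electrons: Si⁴⁺: 10 e⁻, Z=14, Al³⁺: 10 e⁻, Z=13, Mg²⁺: 10 e⁻, Z=12, Na⁺: 10 e⁻, Z=11, F⁻: 10 e⁻, Z=9, Cl⁻: 18 e⁻, Z=17. Si⁴⁺ < Al³⁺ (both 10 e⁻, Z=14>13); Al³⁺ < Mg²⁺ (both 10 e⁻, Z=13>12); Mg²⁺ < Na⁺ (isoelectronic, higher Z=12 is smaller); Na⁺ < F⁻ (both 10 e⁻, Z=11>9); F⁻ < Cl⁻ (same group, period 2 vs 3).
So the order is Si⁴⁺ < Al³⁺ < Mg²⁺ < Na⁺ < F⁻ < Cl⁻; the 3rd-largest ion is Na⁺.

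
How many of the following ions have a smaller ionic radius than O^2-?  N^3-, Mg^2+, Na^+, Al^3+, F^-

Each ion has 10 electrons. The ranking follows nuclear charge in reverse — greater Z gives a smaller radius. Al^3+ (Z=13), Mg^2+ (Z=12), Na^+ (Z=11), F^- (Z=9), O^2- (Z=8), N^3- (Z=7).
Placing each against O^2-: smaller — Al^3+, Mg^2+, Na^+, F^-; larger — N^3-. So 4 are smaller.

4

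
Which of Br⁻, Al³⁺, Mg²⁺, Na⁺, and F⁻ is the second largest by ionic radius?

Al³⁺ has 10 e⁻ (Z=13), Mg²⁺ has 10 e⁻ (Z=12), Na⁺ has 10 e⁻ (Z=11), F⁻ has 10 e⁻ (Z=9), Br⁻ has 36 e⁻ (Z=35). Al³⁺ < Mg²⁺ (isoelectronic, higher Z=13 is smaller); Mg²⁺ < Na⁺ (both 10 e⁻, Z=12>11); Na⁺ < F⁻ (both 10 e⁻, Z=11>9); F⁻ < Br⁻ (same group, period 2 vs 4).
That gives Al³⁺ < Mg²⁺ < Na⁺ < F⁻ < Br⁻. From the largest end, number 2 is F⁻.

F⁻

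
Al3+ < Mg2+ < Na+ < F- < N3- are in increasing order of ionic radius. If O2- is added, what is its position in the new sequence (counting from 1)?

5

All of these have 10 electrons (isoelectronic). With the same electron cloud, the ion with the most protons pulls it in tightest. Nuclear charges: Al3+ (Z=13), Mg2+ (Z=12), Na+ (Z=11), F- (Z=9), O2- (Z=8), N3- (Z=7). Highest Z is smallest.
Putting O2- in gives Al3+ < Mg2+ < Na+ < F- < O2- < N3-; it lands at slot 5.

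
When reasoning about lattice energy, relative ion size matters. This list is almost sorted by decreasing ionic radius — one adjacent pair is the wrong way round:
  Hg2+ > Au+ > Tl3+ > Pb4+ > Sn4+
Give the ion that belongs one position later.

Hg2+

Scanning neighbour by neighbour, only Hg2+/Au+ violates a trend: both have 78 electrons but Z(Hg)=80 > Z(Au)=79, so Hg2+ should be the smaller of the two. That makes Hg2+ the one sitting a position early relative to where it belongs.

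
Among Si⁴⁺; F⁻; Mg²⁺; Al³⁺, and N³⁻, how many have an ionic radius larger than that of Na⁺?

2

These species are isoelectronic with 10 electrons. The only difference is the number of protons: Si⁴⁺ (Z=14), Al³⁺ (Z=13), Mg²⁺ (Z=12), Na⁺ (Z=11), F⁻ (Z=9), N³⁻ (Z=7). The strongest nuclear pull (Si⁴⁺) gives the smallest ion.
Placing each against Na⁺: smaller — Si⁴⁺, Al³⁺, Mg²⁺; larger — F⁻, N³⁻. So 2 are larger.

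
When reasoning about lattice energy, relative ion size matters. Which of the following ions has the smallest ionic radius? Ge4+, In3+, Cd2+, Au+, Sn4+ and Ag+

Tabulating Z and e⁻: Ge4+ has 28 e⁻ (Z=32), Sn4+ has 46 e⁻ (Z=50), In3+ has 46 e⁻ (Z=49), Cd2+ has 46 e⁻ (Z=48), Ag+ has 46 e⁻ (Z=47), Au+ has 78 e⁻ (Z=79). Ge4+ < Sn4+ (same group, 1 shell fewer); Sn4+ < In3+ (isoelectronic, higher Z=50 is smaller); In3+ < Cd2+ (isoelectronic, higher Z=49 is smaller); Cd2+ < Ag+ (isoelectronic, higher Z=48 is smaller); Ag+ < Au+ (same group, period 5 vs 6).

Ge4+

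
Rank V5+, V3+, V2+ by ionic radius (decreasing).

V2+ > V3+ > V5+

These are all V ions. Removing more electrons (higher positive charge) pulls the remaining electrons in closer, so V5+ is smallest and V2+ is largest.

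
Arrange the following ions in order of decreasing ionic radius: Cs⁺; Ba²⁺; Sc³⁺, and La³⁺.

Cs⁺ > Ba²⁺ > La³⁺ > Sc³⁺

Sc³⁺: 18 e⁻, Z=21, La³⁺: 54 e⁻, Z=57, Ba²⁺: 54 e⁻, Z=56, Cs⁺: 54 e⁻, Z=55. Sc³⁺ < La³⁺ (same group, 2 shells fewer); La³⁺ < Ba²⁺ (both 54 e⁻, Z=57>56); Ba²⁺ < Cs⁺ (isoelectronic, higher Z=56 is smaller).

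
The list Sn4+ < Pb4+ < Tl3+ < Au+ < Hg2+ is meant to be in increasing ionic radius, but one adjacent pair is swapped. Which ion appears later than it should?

Hg2+

The pair Au+, Hg2+ is the wrong way round — both have 78 electrons but Z(Hg)=80 > Z(Au)=79, so Hg2+ should be the smaller of the two. All other adjacent pairs agree with periodic trends, so Hg2+ is the misplaced ion.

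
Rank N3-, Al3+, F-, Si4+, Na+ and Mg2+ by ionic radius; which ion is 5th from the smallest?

These species are isoelectronic with 10 electrons. The only difference is the number of protons: Si4+ (Z=14), Al3+ (Z=13), Mg2+ (Z=12), Na+ (Z=11), F- (Z=9), N3- (Z=7). The strongest nuclear pull (Si4+) gives the smallest ion.
Ordering: Si4+ < Al3+ < Mg2+ < Na+ < F- < N3-. The 5th smallest is F-.

F-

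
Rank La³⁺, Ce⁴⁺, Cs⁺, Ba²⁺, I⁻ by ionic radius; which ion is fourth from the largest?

La³⁺

These species are isoelectronic with 54 electrons. The only difference is the number of protons: Ce⁴⁺ (Z=58), La³⁺ (Z=57), Ba²⁺ (Z=56), Cs⁺ (Z=55), I⁻ (Z=53). The strongest nuclear pull (Ce⁴⁺) gives the smallest ion.
That gives Ce⁴⁺ < La³⁺ < Ba²⁺ < Cs⁺ < I⁻. From the largest end, number 4 is La³⁺.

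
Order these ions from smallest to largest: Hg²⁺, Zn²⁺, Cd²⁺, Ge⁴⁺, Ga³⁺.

Ge⁴⁺ < Ga³⁺ < Zn²⁺ < Cd²⁺ < Hg²⁺

First list Z and electron count for each: Ge⁴⁺ (Z=32, 28 e⁻), Ga³⁺ (Z=31, 28 e⁻), Zn²⁺ (Z=30, 28 e⁻), Cd²⁺ (Z=48, 46 e⁻), Hg²⁺ (Z=80, 78 e⁻). Ge⁴⁺ < Ga³⁺ (isoelectronic, higher Z=32 is smaller); Ga³⁺ < Zn²⁺ (both 28 e⁻, Z=31>30); Zn²⁺ < Cd²⁺ (same group, 1 shell fewer); Cd²⁺ < Hg²⁺ (same group, period 5 vs 6).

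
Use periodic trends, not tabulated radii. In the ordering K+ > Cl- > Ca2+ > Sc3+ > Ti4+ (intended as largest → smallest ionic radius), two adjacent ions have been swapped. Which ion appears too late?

Cl-

Compare adjacent ions: K+ and Cl- share 18 electrons; the higher nuclear charge on K (Z=19) contracts it more, so K+ < Cl- — yet in this decreasing list K+ sits before Cl-. Nothing else is reversed, so Cl- should move one place to the left.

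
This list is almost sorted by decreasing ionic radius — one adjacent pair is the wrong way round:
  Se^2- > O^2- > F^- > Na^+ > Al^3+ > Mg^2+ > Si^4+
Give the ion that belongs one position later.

Al^3+

Compare adjacent ions: Al^3+ and Mg^2+ share 10 electrons; the higher nuclear charge on Al (Z=13) contracts it more, so Al^3+ < Mg^2+ — yet in this decreasing list Al^3+ sits before Mg^2+. Nothing else is reversed, so Al^3+ should move one place to the right.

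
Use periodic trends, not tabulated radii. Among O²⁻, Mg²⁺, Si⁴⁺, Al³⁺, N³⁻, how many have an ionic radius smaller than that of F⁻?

3

These species are isoelectronic with 10 electrons. The only difference is the number of protons: Si⁴⁺ (Z=14), Al³⁺ (Z=13), Mg²⁺ (Z=12), F⁻ (Z=9), O²⁻ (Z=8), N³⁻ (Z=7). The strongest nuclear pull (Si⁴⁺) gives the smallest ion.
Placing each against F⁻: smaller — Si⁴⁺, Al³⁺, Mg²⁺; larger — O²⁻, N³⁻. So 3 are smaller.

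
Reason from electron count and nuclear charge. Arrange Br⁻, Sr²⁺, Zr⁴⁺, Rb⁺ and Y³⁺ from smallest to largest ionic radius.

Zr⁴⁺ < Y³⁺ < Sr²⁺ < Rb⁺ < Br⁻

Each ion has 36 electrons. The ranking follows nuclear charge in reverse — greater Z gives a smaller radius. Zr⁴⁺ (Z=40), Y³⁺ (Z=39), Sr²⁺ (Z=38), Rb⁺ (Z=37), Br⁻ (Z=35).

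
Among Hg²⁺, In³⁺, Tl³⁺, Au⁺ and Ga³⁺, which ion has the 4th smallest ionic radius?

Hg²⁺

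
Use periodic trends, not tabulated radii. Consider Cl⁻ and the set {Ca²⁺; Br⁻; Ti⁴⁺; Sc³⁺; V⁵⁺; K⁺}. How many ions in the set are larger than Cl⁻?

Work out protons and electrons: V⁵⁺: 18 e⁻, Z=23, Ti⁴⁺: 18 e⁻, Z=22, Sc³⁺: 18 e⁻, Z=21, Ca²⁺: 18 e⁻, Z=20, K⁺: 18 e⁻, Z=19, Cl⁻: 18 e⁻, Z=17, Br⁻: 36 e⁻, Z=35. V⁵⁺ < Ti⁴⁺ (both 18 e⁻, Z=23>22); Ti⁴⁺ < Sc³⁺ (both 18 e⁻, Z=22>21); Sc³⁺ < Ca²⁺ (isoelectronic, higher Z=21 is smaller); Ca²⁺ < K⁺ (isoelectronic, higher Z=20 is smaller); K⁺ < Cl⁻ (isoelectronic, higher Z=19 is smaller); Cl⁻ < Br⁻ (same group, period 3 vs 4).
Placing each against Cl⁻: smaller — V⁵⁺, Ti⁴⁺, Sc³⁺, Ca²⁺, K⁺; larger — Br⁻. So 1 is larger.

1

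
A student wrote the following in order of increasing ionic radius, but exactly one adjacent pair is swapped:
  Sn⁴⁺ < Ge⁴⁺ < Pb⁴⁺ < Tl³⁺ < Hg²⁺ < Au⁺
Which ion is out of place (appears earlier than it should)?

Sn⁴⁺

Check each adjacent pair. Sn⁴⁺ and Ge⁴⁺ are reversed: Ge⁴⁺ and Sn⁴⁺ are in one column with the same charge; the lighter period-4 ion has one fewer shell and is smaller. No other neighbouring pair contradicts the periodic trends, so Sn⁴⁺ is the ion listed too early.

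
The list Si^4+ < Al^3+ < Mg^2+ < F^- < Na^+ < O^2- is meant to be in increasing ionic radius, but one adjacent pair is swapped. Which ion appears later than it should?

Scanning neighbour by neighbour, only F^-/Na^+ violates a trend: both have 10 electrons but Z(Na)=11 > Z(F)=9, so Na^+ should be the smaller of the two. That makes Na^+ the one sitting a position late relative to where it belongs.

Na^+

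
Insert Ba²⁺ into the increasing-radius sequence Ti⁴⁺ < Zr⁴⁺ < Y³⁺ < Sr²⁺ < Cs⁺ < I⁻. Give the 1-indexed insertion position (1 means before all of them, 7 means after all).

Ti⁴⁺ (Z=22, 18 e⁻), Zr⁴⁺ (Z=40, 36 e⁻), Y³⁺ (Z=39, 36 e⁻), Sr²⁺ (Z=38, 36 e⁻), Ba²⁺ (Z=56, 54 e⁻), Cs⁺ (Z=55, 54 e⁻), I⁻ (Z=53, 54 e⁻). Ti⁴⁺ < Zr⁴⁺ (same group, period 4 vs 5); Zr⁴⁺ < Y³⁺ (both 36 e⁻, Z=40>39); Y³⁺ < Sr²⁺ (both 36 e⁻, Z=39>38); Sr²⁺ < Ba²⁺ (same group, 1 shell fewer); Ba²⁺ < Cs⁺ (both 54 e⁻, Z=56>55); Cs⁺ < I⁻ (both 54 e⁻, Z=55>53).
Putting Ba²⁺ in gives Ti⁴⁺ < Zr⁴⁺ < Y³⁺ < Sr²⁺ < Ba²⁺ < Cs⁺ < I⁻; it lands at slot 5.

5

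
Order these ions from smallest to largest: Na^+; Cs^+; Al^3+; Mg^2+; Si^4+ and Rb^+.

First list Z and electron count for each: Si^4+ (Z=14, 10 e⁻), Al^3+ (Z=13, 10 e⁻), Mg^2+ (Z=12, 10 e⁻), Na^+ (Z=11, 10 e⁻), Rb^+ (Z=37, 36 e⁻), Cs^+ (Z=55, 54 e⁻). Si^4+ < Al^3+ (isoelectronic, higher Z=14 is smaller); Al^3+ < Mg^2+ (isoelectronic, higher Z=13 is smaller); Mg^2+ < Na^+ (isoelectronic, higher Z=12 is smaller); Na^+ < Rb^+ (same group, period 3 vs 5); Rb^+ < Cs^+ (same group, 1 shell fewer).

Si^4+ < Al^3+ < Mg^2+ < Na^+ < Rb^+ < Cs^+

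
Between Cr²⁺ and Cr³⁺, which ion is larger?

Same element, different charge: the more highly charged cation has fewer electrons and a greater effective nuclear charge per electron, making Cr³⁺ the smallest.

Cr²⁺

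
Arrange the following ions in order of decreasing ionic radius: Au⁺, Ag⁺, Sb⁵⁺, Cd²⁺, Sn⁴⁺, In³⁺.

First list Z and electron count for each: Sb⁵⁺ (Z=51, 46 e⁻), Sn⁴⁺ (Z=50, 46 e⁻), In³⁺ (Z=49, 46 e⁻), Cd²⁺ (Z=48, 46 e⁻), Ag⁺ (Z=47, 46 e⁻), Au⁺ (Z=79, 78 e⁻). Sb⁵⁺ < Sn⁴⁺ (isoelectronic, higher Z=51 is smaller); Sn⁴⁺ < In³⁺ (both 46 e⁻, Z=50>49); In³⁺ < Cd²⁺ (both 46 e⁻, Z=49>48); Cd²⁺ < Ag⁺ (both 46 e⁻, Z=48>47); Ag⁺ < Au⁺ (same group, 1 shell fewer).

Au⁺ > Ag⁺ > Cd²⁺ > In³⁺ > Sn⁴⁺ > Sb⁵⁺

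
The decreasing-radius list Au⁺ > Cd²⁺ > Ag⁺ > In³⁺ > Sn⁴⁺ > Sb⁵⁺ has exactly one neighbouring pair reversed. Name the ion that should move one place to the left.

Ag⁺

Check each adjacent pair. Cd²⁺ and Ag⁺ are reversed: they are isoelectronic (46 e⁻) and Cd has more protons than Ag (48 vs 47), making Cd²⁺ smaller. No other neighbouring pair contradicts the periodic trends, so Ag⁺ is the ion listed too late.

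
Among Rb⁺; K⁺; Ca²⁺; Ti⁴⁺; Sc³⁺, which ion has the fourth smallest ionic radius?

Tabulating Z and e⁻: Ti⁴⁺: 18 e⁻, Z=22, Sc³⁺: 18 e⁻, Z=21, Ca²⁺: 18 e⁻, Z=20, K⁺: 18 e⁻, Z=19, Rb⁺: 36 e⁻, Z=37. Ti⁴⁺ < Sc³⁺ (isoelectronic, higher Z=22 is smaller); Sc³⁺ < Ca²⁺ (both 18 e⁻, Z=21>20); Ca²⁺ < K⁺ (both 18 e⁻, Z=20>19); K⁺ < Rb⁺ (same group, 1 shell fewer).
So the order is Ti⁴⁺ < Sc³⁺ < Ca²⁺ < K⁺ < Rb⁺; the 4th-smallest ion is K⁺.

K⁺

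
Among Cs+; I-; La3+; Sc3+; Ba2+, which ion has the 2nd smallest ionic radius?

La3+

Electron counts and nuclear charges: Sc3+: 18 e⁻, Z=21, La3+: 54 e⁻, Z=57, Ba2+: 54 e⁻, Z=56, Cs+: 54 e⁻, Z=55, I-: 54 e⁻, Z=53. Sc3+ < La3+ (same group, period 4 vs 6); La3+ < Ba2+ (isoelectronic, higher Z=57 is smaller); Ba2+ < Cs+ (both 54 e⁻, Z=56>55); Cs+ < I- (isoelectronic, higher Z=55 is smaller).
Ordering: Sc3+ < La3+ < Ba2+ < Cs+ < I-. The 2nd smallest is La3+.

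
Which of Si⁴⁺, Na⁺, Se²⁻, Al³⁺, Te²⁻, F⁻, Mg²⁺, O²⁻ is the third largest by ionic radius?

Si⁴⁺ (Z=14, 10 e⁻), Al³⁺ (Z=13, 10 e⁻), Mg²⁺ (Z=12, 10 e⁻), Na⁺ (Z=11, 10 e⁻), F⁻ (Z=9, 10 e⁻), O²⁻ (Z=8, 10 e⁻), Se²⁻ (Z=34, 36 e⁻), Te²⁻ (Z=52, 54 e⁻). Si⁴⁺ < Al³⁺ (both 10 e⁻, Z=14>13); Al³⁺ < Mg²⁺ (both 10 e⁻, Z=13>12); Mg²⁺ < Na⁺ (isoelectronic, higher Z=12 is smaller); Na⁺ < F⁻ (isoelectronic, higher Z=11 is smaller); F⁻ < O²⁻ (both 10 e⁻, Z=9>8); O²⁻ < Se²⁻ (same group, period 2 vs 4); Se²⁻ < Te²⁻ (same group, period 4 vs 5).
Ordering: Si⁴⁺ < Al³⁺ < Mg²⁺ < Na⁺ < F⁻ < O²⁻ < Se²⁻ < Te²⁻. The third largest is O²⁻.

O²⁻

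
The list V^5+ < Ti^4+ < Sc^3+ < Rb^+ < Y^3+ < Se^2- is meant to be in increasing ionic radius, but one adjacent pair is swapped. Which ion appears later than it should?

Y^3+

Check each adjacent pair. Rb^+ and Y^3+ are reversed: both have 36 electrons but Z(Y)=39 > Z(Rb)=37, so Y^3+ should be the smaller of the two. No other neighbouring pair contradicts the periodic trends, so Y^3+ is the ion listed too late.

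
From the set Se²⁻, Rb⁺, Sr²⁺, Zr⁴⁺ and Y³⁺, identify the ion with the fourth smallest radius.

Each ion has 36 electrons. The ranking follows nuclear charge in reverse — greater Z gives a smaller radius. Zr⁴⁺ (Z=40), Y³⁺ (Z=39), Sr²⁺ (Z=38), Rb⁺ (Z=37), Se²⁻ (Z=34).
Full ascending order: Zr⁴⁺ < Y³⁺ < Sr²⁺ < Rb⁺ < Se²⁻. Counting from the smallest, position 4 is Rb⁺.

Rb⁺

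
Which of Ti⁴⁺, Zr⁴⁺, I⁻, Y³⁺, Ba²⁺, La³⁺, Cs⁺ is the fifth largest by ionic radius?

Ti⁴⁺ (Z=22, 18 e⁻), Zr⁴⁺ (Z=40, 36 e⁻), Y³⁺ (Z=39, 36 e⁻), La³⁺ (Z=57, 54 e⁻), Ba²⁺ (Z=56, 54 e⁻), Cs⁺ (Z=55, 54 e⁻), I⁻ (Z=53, 54 e⁻). Ti⁴⁺ < Zr⁴⁺ (same group, 1 shell fewer); Zr⁴⁺ < Y³⁺ (isoelectronic, higher Z=40 is smaller); Y³⁺ < La³⁺ (same group, 1 shell fewer); La³⁺ < Ba²⁺ (both 54 e⁻, Z=57>56); Ba²⁺ < Cs⁺ (both 54 e⁻, Z=56>55); Cs⁺ < I⁻ (both 54 e⁻, Z=55>53).
That gives Ti⁴⁺ < Zr⁴⁺ < Y³⁺ < La³⁺ < Ba²⁺ < Cs⁺ < I⁻. From the largest end, number 5 is Y³⁺.

Y³⁺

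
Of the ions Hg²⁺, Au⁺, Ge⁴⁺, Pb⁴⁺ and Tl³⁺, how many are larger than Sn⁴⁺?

Work out protons and electrons: Ge⁴⁺ (Z=32, 28 e⁻), Sn⁴⁺ (Z=50, 46 e⁻), Pb⁴⁺ (Z=82, 78 e⁻), Tl³⁺ (Z=81, 78 e⁻), Hg²⁺ (Z=80, 78 e⁻), Au⁺ (Z=79, 78 e⁻). Ge⁴⁺ < Sn⁴⁺ (same group, period 4 vs 5); Sn⁴⁺ < Pb⁴⁺ (same group, 1 shell fewer); Pb⁴⁺ < Tl³⁺ (both 78 e⁻, Z=82>81); Tl³⁺ < Hg²⁺ (both 78 e⁻, Z=81>80); Hg²⁺ < Au⁺ (isoelectronic, higher Z=80 is smaller).
Placing each against Sn⁴⁺: smaller — Ge⁴⁺; larger — Pb⁴⁺, Tl³⁺, Hg²⁺, Au⁺. So 4 are larger.

4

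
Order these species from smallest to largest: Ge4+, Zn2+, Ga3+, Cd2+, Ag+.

Work out protons and electrons: Ge4+: 28 e⁻, Z=32, Ga3+: 28 e⁻, Z=31, Zn2+: 28 e⁻, Z=30, Cd2+: 46 e⁻, Z=48, Ag+: 46 e⁻, Z=47. Ge4+ < Ga3+ (both 28 e⁻, Z=32>31); Ga3+ < Zn2+ (isoelectronic, higher Z=31 is smaller); Zn2+ < Cd2+ (same group, 1 shell fewer); Cd2+ < Ag+ (both 46 e⁻, Z=48>47).

Ge4+ < Ga3+ < Zn2+ < Cd2+ < Ag+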